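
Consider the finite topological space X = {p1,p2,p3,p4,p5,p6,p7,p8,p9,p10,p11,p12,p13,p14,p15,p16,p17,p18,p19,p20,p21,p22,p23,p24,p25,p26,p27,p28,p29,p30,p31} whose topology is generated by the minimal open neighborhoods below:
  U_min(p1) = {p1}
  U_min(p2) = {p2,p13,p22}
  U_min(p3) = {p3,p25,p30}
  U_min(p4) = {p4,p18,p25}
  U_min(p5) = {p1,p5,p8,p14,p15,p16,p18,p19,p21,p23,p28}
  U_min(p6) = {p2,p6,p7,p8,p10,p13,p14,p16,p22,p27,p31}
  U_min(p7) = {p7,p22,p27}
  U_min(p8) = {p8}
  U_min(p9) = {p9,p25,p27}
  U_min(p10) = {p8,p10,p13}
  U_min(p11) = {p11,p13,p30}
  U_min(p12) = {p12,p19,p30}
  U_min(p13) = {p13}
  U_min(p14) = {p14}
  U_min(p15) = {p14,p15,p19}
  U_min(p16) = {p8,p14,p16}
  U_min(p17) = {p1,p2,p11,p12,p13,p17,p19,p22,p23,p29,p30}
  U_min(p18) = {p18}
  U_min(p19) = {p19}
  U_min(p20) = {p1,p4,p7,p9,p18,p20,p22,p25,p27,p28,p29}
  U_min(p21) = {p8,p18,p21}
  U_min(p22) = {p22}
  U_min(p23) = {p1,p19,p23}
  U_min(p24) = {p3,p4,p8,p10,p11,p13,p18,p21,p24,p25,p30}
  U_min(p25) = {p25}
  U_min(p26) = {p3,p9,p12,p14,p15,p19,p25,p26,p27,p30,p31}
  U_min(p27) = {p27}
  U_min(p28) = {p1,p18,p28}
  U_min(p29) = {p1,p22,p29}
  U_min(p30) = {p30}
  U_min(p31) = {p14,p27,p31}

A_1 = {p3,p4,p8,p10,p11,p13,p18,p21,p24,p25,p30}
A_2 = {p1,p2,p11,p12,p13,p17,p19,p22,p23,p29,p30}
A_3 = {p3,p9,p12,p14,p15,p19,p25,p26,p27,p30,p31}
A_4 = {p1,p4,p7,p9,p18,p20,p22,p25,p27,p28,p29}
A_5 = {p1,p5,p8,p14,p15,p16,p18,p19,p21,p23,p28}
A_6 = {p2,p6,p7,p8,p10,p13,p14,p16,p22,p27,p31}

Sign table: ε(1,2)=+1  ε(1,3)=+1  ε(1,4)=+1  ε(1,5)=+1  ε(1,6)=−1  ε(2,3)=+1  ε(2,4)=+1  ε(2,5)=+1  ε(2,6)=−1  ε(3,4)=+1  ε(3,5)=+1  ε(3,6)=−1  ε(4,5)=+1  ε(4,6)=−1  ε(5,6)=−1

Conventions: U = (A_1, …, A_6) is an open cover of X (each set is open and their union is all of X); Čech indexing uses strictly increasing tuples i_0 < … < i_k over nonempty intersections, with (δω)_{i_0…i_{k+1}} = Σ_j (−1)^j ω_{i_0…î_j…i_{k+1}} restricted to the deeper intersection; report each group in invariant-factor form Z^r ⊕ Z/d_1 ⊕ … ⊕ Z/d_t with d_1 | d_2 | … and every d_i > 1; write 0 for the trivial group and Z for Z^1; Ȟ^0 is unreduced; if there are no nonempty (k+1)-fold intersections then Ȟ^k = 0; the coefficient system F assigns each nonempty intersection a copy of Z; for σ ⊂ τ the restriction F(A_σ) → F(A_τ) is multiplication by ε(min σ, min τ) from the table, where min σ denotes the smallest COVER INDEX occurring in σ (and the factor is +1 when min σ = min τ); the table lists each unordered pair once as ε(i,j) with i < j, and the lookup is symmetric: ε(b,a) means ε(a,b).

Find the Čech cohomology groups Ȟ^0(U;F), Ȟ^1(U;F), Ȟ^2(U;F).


Ȟ^0(U;F) ≅ Z, Ȟ^1(U;F) ≅ 0, Ȟ^2(U;F) ≅ Z/2

nerve of the cover:
  A12={p11,p13,p30} A13={p3,p25,p30} A14={p4,p18,p25} A15={p8,p18,p21} A16={p8,p10,p13} A23={p12,p19,p30} A24={p1,p22,p29} A25={p1,p19,p23} A26={p2,p13,p22} A34={p9,p25,p27} A35={p14,p15,p19} A36={p14,p27,p31} A45={p1,p18,p28} A46={p7,p22,p27} A56={p8,p14,p16}
  A123={p30} A126={p13} A134={p25} A145={p18} A156={p8} A235={p19} A245={p1} A246={p22} A346={p27} A356={p14}
C dims 6,15,10; δ0: rk 5, SNF 1^5; δ1: rk 10, SNF 1^9·2
Ȟ^0 = (6 − 5) − 0 = 1, so Ȟ^0 ≅ Z
Ȟ^1 = (15 − 10) − 5 = 0, so Ȟ^1 ≅ 0
Ȟ^2 = (10 − 0) − 10 = 0 plus torsion [2], so Ȟ^2 ≅ Z/2


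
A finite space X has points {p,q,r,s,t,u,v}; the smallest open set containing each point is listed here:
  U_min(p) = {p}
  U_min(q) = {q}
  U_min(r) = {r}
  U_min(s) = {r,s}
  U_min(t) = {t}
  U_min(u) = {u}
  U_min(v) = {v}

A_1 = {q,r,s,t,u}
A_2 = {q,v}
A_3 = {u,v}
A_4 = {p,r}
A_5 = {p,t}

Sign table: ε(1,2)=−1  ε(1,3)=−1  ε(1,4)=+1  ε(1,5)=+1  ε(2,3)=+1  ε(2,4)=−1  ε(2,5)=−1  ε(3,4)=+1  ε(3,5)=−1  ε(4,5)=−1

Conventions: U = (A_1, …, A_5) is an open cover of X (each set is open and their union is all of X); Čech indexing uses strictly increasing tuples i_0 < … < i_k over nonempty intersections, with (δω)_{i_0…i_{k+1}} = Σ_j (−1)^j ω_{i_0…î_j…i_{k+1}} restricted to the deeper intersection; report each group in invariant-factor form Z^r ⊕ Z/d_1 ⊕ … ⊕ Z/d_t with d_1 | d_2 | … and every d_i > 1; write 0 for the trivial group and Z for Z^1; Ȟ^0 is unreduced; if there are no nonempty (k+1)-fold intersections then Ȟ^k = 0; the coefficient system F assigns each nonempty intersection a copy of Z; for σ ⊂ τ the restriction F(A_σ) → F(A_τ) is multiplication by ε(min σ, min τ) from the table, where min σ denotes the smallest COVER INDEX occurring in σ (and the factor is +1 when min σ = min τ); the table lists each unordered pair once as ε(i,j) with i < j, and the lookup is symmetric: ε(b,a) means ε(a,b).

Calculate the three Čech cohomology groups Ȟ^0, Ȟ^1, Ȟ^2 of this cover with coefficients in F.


nonempty intersections:
  A12={q} A13={u} A14={r} A15={t} A23={v} A45={p}
C dims 5,6; δ0: rk 5, SNF 1^4·2
Ȟ^0: (5−5)−0=0 ⇒ 0
Ȟ^1: (6−0)−5=1 plus torsion [2] ⇒ Z ⊕ Z/2
Ȟ^2: (0−0)−0=0 ⇒ 0

Ȟ^0 ≅ 0,  Ȟ^1 ≅ Z ⊕ Z/2,  Ȟ^2 ≅ 0


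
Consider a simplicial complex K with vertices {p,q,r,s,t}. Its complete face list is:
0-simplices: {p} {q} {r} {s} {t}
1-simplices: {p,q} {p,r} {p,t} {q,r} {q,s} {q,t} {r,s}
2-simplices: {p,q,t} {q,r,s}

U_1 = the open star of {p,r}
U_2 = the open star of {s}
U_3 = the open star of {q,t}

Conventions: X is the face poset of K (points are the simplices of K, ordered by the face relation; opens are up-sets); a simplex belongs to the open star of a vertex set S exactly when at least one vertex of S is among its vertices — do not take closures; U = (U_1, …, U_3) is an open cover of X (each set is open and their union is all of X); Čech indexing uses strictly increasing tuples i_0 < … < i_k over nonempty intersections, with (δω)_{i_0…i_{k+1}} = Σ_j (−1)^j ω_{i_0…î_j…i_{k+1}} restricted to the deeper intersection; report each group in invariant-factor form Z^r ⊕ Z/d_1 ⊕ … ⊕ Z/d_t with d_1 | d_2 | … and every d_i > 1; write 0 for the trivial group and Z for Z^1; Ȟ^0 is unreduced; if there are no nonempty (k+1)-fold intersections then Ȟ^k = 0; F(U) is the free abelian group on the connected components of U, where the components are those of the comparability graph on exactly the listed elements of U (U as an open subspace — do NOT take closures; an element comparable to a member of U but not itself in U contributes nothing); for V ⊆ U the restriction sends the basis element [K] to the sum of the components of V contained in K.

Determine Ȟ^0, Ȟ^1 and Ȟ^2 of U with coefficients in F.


Ȟ^0 = Z,  Ȟ^1 = Z,  Ȟ^2 = 0

cover nerve:
  U1={{p},{r},{p,q},{p,r},{p,t},{q,r},{r,s},{p,q,t},{q,r,s}} U2={{s},{q,s},{r,s},{q,r,s}} U3={{q},{t},{p,q},{p,t},{q,r},{q,s},{q,t},{p,q,t},{q,r,s}}
  U12={{r,s},{q,r,s}} U13={{p,q},{p,t},{q,r},{p,q,t},{q,r,s}} U23={{q,s},{q,r,s}}
  U123={{q,r,s}}
components per intersection:
  U1: {{p},{r},{p,q},{p,r},{p,t},{q,r},{r,s},{p,q,t},{q,r,s}}
  U2: {{s},{q,s},{r,s},{q,r,s}}
  U3: {{q},{t},{p,q},{p,t},{q,r},{q,s},{q,t},{p,q,t},{q,r,s}}
  U12: {{r,s},{q,r,s}}
  U13: {{p,q},{p,t},{p,q,t}} {{q,r},{q,r,s}}
  U23: {{q,s},{q,r,s}}
  U123: {{q,r,s}}
C dims 3,4,1; δ0: rk 2, SNF 1^2; δ1: rk 1, SNF 1^1
Ȟ^0: (3−2)−0=1 ⇒ Z
Ȟ^1: (4−1)−2=1 ⇒ Z
Ȟ^2: (1−0)−1=0 ⇒ 0


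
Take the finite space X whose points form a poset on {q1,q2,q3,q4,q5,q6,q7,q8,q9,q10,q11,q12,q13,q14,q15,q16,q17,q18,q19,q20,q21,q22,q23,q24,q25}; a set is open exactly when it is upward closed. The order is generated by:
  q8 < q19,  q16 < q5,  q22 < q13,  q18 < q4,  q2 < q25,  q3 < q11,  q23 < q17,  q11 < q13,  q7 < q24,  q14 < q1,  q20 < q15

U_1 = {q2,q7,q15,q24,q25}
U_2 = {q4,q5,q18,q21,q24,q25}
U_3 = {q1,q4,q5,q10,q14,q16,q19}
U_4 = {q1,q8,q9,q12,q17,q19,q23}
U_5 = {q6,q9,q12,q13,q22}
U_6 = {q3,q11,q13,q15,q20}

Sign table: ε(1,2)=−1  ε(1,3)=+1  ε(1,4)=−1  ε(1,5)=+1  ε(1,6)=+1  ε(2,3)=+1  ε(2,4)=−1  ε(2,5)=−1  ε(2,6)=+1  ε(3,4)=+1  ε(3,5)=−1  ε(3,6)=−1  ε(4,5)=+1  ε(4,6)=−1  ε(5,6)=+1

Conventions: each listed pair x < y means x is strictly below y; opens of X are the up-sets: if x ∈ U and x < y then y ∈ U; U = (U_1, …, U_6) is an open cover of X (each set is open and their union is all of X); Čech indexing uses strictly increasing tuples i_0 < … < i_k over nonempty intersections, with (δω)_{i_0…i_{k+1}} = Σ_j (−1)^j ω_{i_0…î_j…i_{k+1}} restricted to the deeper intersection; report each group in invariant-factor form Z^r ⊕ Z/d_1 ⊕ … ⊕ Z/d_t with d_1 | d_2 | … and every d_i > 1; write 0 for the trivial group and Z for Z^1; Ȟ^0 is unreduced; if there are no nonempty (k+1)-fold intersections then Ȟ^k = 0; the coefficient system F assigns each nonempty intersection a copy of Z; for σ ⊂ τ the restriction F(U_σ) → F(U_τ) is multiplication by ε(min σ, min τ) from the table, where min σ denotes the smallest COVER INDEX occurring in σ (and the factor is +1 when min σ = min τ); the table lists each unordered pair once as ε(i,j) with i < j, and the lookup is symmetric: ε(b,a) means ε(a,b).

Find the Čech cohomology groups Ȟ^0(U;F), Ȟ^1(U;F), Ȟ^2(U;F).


Ȟ^0 = 0, Ȟ^1 = Z/2, Ȟ^2 = 0

cover nerve:
  U12={q24,q25} U16={q15} U23={q4,q5} U34={q1,q19} U45={q9,q12} U56={q13}
C dims 6,6; δ0: rk 6, SNF 1^5·2
Ȟ^0: (6−6)−0=0 ⇒ 0
Ȟ^1: (6−0)−6=0 plus torsion [2] ⇒ Z/2
Ȟ^2: (0−0)−0=0 ⇒ 0


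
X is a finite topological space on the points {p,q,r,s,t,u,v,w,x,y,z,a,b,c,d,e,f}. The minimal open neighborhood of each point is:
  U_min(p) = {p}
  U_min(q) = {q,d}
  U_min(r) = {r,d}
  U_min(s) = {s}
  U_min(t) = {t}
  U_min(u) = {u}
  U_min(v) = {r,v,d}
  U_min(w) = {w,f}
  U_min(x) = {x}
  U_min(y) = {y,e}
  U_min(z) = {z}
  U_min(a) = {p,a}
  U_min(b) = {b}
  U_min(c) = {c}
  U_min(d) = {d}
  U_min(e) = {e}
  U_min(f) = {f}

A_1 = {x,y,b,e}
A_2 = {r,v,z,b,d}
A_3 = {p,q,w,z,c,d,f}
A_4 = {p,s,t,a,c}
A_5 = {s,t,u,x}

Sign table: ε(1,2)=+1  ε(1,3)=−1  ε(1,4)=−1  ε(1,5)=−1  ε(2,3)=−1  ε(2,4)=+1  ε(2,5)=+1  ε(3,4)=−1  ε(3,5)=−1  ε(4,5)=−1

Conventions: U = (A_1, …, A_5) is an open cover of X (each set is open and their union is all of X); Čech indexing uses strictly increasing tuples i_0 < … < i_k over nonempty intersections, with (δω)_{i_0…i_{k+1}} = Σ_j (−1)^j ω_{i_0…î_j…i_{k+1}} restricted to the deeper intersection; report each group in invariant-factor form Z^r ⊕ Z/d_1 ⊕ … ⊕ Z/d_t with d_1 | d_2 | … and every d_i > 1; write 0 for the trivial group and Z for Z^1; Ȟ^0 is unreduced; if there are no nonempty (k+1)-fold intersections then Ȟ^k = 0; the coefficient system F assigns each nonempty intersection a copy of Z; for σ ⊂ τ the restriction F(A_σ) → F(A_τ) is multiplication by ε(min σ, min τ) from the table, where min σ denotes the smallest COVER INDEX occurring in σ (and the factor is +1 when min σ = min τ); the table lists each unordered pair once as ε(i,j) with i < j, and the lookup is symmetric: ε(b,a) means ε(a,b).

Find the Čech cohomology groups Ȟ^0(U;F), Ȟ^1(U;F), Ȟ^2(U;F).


nerve of the cover:
  A12={b} A15={x} A23={z,d} A34={p,c} A45={s,t}
C dims 5,5; δ0: rk 4, SNF 1^4
Ȟ^0 = (5 − 4) − 0 = 1, so Ȟ^0 ≅ Z
Ȟ^1 = (5 − 0) − 4 = 1, so Ȟ^1 ≅ Z
Ȟ^2 = (0 − 0) − 0 = 0, so Ȟ^2 ≅ 0

Ȟ^0(U;F) ≅ Z, Ȟ^1(U;F) ≅ Z, Ȟ^2(U;F) ≅ 0


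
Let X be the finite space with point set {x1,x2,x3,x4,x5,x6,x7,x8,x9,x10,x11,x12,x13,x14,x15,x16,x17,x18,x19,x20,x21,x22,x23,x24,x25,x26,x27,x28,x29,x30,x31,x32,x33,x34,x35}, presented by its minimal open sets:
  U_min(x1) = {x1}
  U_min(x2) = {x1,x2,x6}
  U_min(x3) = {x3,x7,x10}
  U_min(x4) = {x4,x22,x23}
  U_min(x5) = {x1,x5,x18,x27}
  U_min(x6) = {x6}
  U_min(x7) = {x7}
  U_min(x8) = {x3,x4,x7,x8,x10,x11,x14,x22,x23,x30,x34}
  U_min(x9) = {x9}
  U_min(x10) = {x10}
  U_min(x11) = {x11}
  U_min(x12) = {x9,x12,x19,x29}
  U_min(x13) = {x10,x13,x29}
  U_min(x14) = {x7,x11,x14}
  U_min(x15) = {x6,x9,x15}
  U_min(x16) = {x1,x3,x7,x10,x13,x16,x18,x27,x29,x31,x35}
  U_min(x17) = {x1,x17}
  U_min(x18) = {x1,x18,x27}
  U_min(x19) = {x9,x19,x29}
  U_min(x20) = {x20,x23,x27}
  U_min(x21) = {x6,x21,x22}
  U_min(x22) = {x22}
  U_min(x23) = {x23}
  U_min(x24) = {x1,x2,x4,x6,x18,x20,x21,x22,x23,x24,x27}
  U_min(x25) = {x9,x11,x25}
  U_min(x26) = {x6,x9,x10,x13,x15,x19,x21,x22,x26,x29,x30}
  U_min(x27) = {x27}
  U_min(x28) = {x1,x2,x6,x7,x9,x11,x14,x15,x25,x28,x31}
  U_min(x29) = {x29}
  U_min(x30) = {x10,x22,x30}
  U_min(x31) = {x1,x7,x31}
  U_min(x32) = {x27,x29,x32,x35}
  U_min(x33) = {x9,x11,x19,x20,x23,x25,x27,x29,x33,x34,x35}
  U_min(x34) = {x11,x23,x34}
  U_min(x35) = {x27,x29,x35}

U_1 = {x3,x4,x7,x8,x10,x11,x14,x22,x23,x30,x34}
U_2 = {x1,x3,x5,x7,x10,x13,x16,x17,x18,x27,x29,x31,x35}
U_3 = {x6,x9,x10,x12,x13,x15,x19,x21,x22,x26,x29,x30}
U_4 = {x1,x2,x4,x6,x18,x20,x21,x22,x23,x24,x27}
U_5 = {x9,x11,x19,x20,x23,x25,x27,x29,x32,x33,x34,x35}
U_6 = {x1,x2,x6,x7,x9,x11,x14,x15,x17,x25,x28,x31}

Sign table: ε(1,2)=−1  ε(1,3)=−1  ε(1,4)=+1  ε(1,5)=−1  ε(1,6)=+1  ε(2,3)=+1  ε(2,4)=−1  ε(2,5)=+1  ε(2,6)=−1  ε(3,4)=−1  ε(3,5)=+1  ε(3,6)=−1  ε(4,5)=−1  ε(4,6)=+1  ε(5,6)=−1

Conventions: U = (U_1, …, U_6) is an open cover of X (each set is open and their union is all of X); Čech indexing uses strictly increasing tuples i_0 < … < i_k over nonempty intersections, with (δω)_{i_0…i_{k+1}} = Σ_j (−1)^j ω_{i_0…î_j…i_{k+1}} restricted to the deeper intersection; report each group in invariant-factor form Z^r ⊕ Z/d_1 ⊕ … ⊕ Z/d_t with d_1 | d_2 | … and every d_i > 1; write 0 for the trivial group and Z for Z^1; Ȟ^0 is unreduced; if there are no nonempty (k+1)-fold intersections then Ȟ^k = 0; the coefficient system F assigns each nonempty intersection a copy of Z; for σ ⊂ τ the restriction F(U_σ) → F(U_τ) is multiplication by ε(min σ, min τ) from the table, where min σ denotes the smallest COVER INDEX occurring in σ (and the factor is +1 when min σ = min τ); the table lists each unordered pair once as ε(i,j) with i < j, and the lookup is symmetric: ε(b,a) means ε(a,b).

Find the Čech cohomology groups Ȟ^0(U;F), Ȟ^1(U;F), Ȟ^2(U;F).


Ȟ^0 = Z,  Ȟ^1 = 0,  Ȟ^2 = Z/2

nonempty overlaps:
  U12={x3,x7,x10} U13={x10,x22,x30} U14={x4,x22,x23} U15={x11,x23,x34} U16={x7,x11,x14} U23={x10,x13,x29} U24={x1,x18,x27} U25={x27,x29,x35} U26={x1,x7,x17,x31} U34={x6,x21,x22} U35={x9,x19,x29} U36={x6,x9,x15} U45={x20,x23,x27} U46={x1,x2,x6} U56={x9,x11,x25}
  U123={x10} U126={x7} U134={x22} U145={x23} U156={x11} U235={x29} U245={x27} U246={x1} U346={x6} U356={x9}
C dims 6,15,10; δ0: rk 5, SNF 1^5; δ1: rk 10, SNF 1^9·2
degree 0: 6−5−0 = 1 → Ȟ^0 ≅ Z
degree 1: 15−10−5 = 0 → Ȟ^1 ≅ 0
degree 2: 10−0−10 = 0 plus torsion [2] → Ȟ^2 ≅ Z/2


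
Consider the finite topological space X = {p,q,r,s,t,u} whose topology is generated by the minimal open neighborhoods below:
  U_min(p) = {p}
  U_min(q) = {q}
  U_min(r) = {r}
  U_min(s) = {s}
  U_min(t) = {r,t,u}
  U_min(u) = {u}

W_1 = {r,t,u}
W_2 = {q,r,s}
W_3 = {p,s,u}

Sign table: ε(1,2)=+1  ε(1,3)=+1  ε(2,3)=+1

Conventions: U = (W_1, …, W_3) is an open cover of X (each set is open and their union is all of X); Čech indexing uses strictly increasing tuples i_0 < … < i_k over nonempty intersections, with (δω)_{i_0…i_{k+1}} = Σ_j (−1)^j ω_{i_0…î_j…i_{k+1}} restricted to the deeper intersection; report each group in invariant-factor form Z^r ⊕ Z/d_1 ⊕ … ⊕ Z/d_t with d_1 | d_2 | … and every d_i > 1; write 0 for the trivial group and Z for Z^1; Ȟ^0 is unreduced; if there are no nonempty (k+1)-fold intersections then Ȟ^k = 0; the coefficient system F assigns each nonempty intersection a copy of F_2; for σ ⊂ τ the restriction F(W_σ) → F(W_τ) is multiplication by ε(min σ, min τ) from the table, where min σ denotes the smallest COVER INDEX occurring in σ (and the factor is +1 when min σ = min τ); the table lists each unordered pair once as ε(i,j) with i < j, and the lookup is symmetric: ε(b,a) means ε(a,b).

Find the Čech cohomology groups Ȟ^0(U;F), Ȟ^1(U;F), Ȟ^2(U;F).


Ȟ^0(U;F) ≅ Z/2,  Ȟ^1(U;F) ≅ Z/2,  Ȟ^2(U;F) ≅ 0

nerve of the cover:
  W12={r} W13={u} W23={s}
C dims 3,3; δ0: rk_F2 2
Ȟ^0 = (3 − 2) − 0 = 1, so Ȟ^0 ≅ Z/2
Ȟ^1 = (3 − 0) − 2 = 1, so Ȟ^1 ≅ Z/2
Ȟ^2 = (0 − 0) − 0 = 0, so Ȟ^2 ≅ 0


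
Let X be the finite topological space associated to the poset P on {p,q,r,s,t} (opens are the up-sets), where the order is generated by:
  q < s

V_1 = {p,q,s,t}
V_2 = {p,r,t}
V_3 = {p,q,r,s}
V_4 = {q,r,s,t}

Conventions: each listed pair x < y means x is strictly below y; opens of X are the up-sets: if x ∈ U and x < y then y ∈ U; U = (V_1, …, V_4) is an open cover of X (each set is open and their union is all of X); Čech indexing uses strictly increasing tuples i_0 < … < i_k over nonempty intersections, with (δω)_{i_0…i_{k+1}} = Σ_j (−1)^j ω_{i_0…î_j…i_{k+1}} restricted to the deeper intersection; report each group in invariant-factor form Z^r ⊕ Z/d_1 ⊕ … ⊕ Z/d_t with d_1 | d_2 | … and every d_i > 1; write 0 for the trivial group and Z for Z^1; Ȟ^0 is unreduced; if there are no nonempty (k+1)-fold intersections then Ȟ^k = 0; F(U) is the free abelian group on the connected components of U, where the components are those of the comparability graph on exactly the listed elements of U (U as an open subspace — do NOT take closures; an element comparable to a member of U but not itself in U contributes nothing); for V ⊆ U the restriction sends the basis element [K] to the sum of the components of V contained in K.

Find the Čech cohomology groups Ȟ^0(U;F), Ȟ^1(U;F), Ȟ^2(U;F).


Ȟ^0 = Z^4,  Ȟ^1 = 0,  Ȟ^2 = 0

nonempty intersections:
  V12={p,t} V13={p,q,s} V14={q,s,t} V23={p,r} V24={r,t} V34={q,r,s}
  V123={p} V124={t} V134={q,s} V234={r}
components per intersection:
  V1: {p} {q,s} {t}
  V2: {p} {r} {t}
  V3: {p} {q,s} {r}
  V4: {q,s} {r} {t}
  V12: {p} {t}
  V13: {p} {q,s}
  V14: {q,s} {t}
  V23: {p} {r}
  V24: {r} {t}
  V34: {q,s} {r}
  V123: {p}
  V124: {t}
  V134: {q,s}
  V234: {r}
C dims 12,12,4; δ0: rk 8, SNF 1^8; δ1: rk 4, SNF 1^4
Ȟ^0: (12−8)−0=4 ⇒ Z^4
Ȟ^1: (12−4)−8=0 ⇒ 0
Ȟ^2: (4−0)−4=0 ⇒ 0


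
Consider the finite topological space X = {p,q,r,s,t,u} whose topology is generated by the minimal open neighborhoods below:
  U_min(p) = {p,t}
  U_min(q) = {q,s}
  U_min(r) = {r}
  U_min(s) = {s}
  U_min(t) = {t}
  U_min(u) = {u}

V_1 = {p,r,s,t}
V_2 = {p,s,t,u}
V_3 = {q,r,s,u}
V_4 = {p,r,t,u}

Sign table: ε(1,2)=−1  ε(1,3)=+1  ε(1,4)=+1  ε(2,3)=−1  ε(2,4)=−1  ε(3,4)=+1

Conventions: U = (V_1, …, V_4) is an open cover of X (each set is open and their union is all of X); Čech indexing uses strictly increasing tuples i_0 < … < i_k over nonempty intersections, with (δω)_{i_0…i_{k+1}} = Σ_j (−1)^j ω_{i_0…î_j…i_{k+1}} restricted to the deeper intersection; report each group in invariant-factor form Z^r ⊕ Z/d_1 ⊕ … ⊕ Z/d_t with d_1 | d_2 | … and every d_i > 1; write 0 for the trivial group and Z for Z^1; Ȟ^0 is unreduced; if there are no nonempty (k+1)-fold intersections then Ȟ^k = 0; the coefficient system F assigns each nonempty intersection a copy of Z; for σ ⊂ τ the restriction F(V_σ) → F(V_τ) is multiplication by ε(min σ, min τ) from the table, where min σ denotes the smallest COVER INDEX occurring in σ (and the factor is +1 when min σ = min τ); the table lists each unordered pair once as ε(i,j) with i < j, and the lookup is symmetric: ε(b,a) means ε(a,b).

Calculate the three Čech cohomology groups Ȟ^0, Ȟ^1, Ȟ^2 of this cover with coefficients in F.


nonempty overlaps:
  V12={p,s,t} V13={r,s} V14={p,r,t} V23={s,u} V24={p,t,u} V34={r,u}
  V123={s} V124={p,t} V134={r} V234={u}
C dims 4,6,4; δ0: rk 3, SNF 1^3; δ1: rk 3, SNF 1^3
degree 0: 4−3−0 = 1 → Ȟ^0 ≅ Z
degree 1: 6−3−3 = 0 → Ȟ^1 ≅ 0
degree 2: 4−0−3 = 1 → Ȟ^2 ≅ Z

Ȟ^0(U;F) ≅ Z,  Ȟ^1(U;F) ≅ 0,  Ȟ^2(U;F) ≅ Z


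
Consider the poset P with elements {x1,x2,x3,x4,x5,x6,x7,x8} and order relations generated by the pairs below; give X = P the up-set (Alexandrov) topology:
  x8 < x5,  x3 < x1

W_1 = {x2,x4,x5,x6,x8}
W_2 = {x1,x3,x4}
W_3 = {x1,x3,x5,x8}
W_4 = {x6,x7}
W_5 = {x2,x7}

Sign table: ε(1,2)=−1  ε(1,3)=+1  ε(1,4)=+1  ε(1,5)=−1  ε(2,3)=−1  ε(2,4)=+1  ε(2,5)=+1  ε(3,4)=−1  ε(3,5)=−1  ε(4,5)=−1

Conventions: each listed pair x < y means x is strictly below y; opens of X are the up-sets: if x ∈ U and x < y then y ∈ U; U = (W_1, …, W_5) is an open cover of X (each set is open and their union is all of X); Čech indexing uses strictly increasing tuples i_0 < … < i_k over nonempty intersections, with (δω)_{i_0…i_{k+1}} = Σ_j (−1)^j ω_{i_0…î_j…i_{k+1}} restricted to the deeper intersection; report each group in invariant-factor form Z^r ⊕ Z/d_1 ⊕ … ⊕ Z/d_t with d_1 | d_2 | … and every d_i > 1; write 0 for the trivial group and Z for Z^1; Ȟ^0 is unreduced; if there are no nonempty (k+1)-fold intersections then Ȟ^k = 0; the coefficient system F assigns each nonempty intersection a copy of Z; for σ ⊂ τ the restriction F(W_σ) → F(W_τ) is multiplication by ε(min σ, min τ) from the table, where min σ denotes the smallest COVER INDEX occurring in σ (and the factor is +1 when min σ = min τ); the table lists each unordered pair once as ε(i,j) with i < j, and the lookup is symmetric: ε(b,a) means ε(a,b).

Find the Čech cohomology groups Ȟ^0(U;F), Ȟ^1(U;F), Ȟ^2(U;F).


Ȟ^0 = Z,  Ȟ^1 = Z^2,  Ȟ^2 = 0

nerve simplices:
  W12={x4} W13={x5,x8} W14={x6} W15={x2} W23={x1,x3} W45={x7}
C dims 5,6; δ0: rk 4, SNF 1^4
degree 0: 5−4−0 = 1 → Ȟ^0 ≅ Z
degree 1: 6−0−4 = 2 → Ȟ^1 ≅ Z^2
degree 2: 0−0−0 = 0 → Ȟ^2 ≅ 0


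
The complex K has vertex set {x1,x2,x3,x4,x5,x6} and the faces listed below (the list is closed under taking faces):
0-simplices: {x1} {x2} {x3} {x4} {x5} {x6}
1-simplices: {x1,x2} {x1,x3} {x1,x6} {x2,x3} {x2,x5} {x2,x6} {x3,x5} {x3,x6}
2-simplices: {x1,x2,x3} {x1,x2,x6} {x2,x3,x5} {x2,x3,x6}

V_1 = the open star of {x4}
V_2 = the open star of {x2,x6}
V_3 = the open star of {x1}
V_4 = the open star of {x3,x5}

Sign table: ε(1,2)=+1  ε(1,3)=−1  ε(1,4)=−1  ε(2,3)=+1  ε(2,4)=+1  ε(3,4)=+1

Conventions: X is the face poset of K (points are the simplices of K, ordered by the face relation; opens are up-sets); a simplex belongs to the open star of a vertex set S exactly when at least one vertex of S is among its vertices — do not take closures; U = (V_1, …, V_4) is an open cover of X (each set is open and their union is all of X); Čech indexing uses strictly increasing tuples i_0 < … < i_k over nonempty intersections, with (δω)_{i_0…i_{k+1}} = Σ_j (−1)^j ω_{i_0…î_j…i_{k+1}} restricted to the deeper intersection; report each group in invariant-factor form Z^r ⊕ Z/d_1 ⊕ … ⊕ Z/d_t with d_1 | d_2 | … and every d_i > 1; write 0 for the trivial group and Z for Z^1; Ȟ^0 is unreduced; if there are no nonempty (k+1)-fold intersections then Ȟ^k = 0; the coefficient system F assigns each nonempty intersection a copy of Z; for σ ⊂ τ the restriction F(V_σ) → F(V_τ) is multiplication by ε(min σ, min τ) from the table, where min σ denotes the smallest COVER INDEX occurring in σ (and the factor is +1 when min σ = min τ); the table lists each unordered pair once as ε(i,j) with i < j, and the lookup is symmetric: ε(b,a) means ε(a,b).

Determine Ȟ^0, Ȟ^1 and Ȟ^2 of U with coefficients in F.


intersection data:
  V1={{x4}} V2={{x2},{x6},{x1,x2},{x1,x6},{x2,x3},{x2,x5},{x2,x6},{x3,x6},{x1,x2,x3},{x1,x2,x6},{x2,x3,x5},{x2,x3,x6}} V3={{x1},{x1,x2},{x1,x3},{x1,x6},{x1,x2,x3},{x1,x2,x6}} V4={{x3},{x5},{x1,x3},{x2,x3},{x2,x5},{x3,x5},{x3,x6},{x1,x2,x3},{x2,x3,x5},{x2,x3,x6}}
  V23={{x1,x2},{x1,x6},{x1,x2,x3},{x1,x2,x6}} V24={{x2,x3},{x2,x5},{x3,x6},{x1,x2,x3},{x2,x3,x5},{x2,x3,x6}} V34={{x1,x3},{x1,x2,x3}}
  V234={{x1,x2,x3}}
C dims 4,3,1; δ0: rk 2, SNF 1^2; δ1: rk 1, SNF 1^1
Ȟ^0 = (4 − 2) − 0 = 2, so Ȟ^0 ≅ Z^2
Ȟ^1 = (3 − 1) − 2 = 0, so Ȟ^1 ≅ 0
Ȟ^2 = (1 − 0) − 1 = 0, so Ȟ^2 ≅ 0

Ȟ^0(U;F) ≅ Z^2; Ȟ^1(U;F) ≅ 0; Ȟ^2(U;F) ≅ 0


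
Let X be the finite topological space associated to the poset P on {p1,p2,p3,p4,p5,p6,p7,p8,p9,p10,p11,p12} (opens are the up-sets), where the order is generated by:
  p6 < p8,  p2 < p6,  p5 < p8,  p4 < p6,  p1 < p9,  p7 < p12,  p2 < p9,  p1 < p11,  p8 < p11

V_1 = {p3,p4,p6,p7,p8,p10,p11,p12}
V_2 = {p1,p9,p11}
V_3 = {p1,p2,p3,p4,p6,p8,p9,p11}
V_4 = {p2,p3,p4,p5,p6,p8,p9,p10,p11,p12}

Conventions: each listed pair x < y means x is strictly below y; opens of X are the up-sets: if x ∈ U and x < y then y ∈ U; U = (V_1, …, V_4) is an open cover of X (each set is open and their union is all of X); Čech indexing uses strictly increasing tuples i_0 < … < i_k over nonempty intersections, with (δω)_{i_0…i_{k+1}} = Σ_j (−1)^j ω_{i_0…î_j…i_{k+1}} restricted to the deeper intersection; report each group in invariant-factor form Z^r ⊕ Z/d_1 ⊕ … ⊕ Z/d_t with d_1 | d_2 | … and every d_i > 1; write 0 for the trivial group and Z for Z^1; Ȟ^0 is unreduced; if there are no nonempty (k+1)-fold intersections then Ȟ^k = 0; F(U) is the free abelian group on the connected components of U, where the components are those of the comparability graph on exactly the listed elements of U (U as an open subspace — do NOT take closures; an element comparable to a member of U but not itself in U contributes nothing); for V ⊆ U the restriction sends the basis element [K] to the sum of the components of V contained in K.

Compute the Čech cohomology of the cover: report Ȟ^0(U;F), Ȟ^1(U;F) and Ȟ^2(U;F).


nonempty overlaps:
  V12={p11} V13={p3,p4,p6,p8,p11} V14={p3,p4,p6,p8,p10,p11,p12} V23={p1,p9,p11} V24={p9,p11} V34={p2,p3,p4,p6,p8,p9,p11}
  V123={p11} V124={p11} V134={p3,p4,p6,p8,p11} V234={p9,p11}
  V1234={p11}
components per intersection:
  V1: {p3} {p4,p6,p8,p11} {p7,p12} {p10}
  V2: {p1,p9,p11}
  V3: {p1,p2,p4,p6,p8,p9,p11} {p3}
  V4: {p2,p4,p5,p6,p8,p9,p11} {p3} {p10} {p12}
  V12: {p11}
  V13: {p3} {p4,p6,p8,p11}
  V14: {p3} {p4,p6,p8,p11} {p10} {p12}
  V23: {p1,p9,p11}
  V24: {p9} {p11}
  V34: {p2,p4,p6,p8,p9,p11} {p3}
  V123: {p11}
  V124: {p11}
  V134: {p3} {p4,p6,p8,p11}
  V234: {p9} {p11}
  V1234: {p11}
C dims 11,12,6,1; δ0: rk 7, SNF 1^7; δ1: rk 5, SNF 1^5; δ2: rk 1, SNF 1^1
degree 0: 11−7−0 = 4 → Ȟ^0 ≅ Z^4
degree 1: 12−5−7 = 0 → Ȟ^1 ≅ 0
degree 2: 6−1−5 = 0 → Ȟ^2 ≅ 0

Ȟ^0(U;F) ≅ Z^4, Ȟ^1(U;F) ≅ 0, Ȟ^2(U;F) ≅ 0


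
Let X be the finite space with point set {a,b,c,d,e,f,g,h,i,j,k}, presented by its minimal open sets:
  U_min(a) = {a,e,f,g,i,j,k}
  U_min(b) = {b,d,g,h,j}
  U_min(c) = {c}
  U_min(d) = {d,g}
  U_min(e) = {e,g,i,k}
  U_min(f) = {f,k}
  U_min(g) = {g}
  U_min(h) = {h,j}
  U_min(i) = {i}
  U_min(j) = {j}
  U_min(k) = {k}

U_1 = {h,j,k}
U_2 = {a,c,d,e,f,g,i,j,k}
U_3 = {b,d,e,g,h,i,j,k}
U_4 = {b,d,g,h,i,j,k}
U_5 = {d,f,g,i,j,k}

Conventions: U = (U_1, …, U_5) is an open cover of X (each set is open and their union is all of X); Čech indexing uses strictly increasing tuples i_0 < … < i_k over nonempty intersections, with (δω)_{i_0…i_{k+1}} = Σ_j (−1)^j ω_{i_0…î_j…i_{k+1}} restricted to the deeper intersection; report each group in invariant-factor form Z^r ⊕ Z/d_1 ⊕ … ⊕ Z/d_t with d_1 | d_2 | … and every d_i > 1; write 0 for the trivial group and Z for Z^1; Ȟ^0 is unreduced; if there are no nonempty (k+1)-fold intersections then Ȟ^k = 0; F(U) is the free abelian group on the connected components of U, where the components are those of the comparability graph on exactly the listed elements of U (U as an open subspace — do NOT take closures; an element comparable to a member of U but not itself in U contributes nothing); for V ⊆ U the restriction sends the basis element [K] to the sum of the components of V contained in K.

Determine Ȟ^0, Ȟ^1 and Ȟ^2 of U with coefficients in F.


nerve simplices:
  U12={j,k} U13={h,j,k} U14={h,j,k} U15={j,k} U23={d,e,g,i,j,k} U24={d,g,i,j,k} U25={d,f,g,i,j,k} U34={b,d,g,h,i,j,k} U35={d,g,i,j,k} U45={d,g,i,j,k}
  U123={j,k} U124={j,k} U125={j,k} U134={h,j,k} U135={j,k} U145={j,k} U234={d,g,i,j,k} U235={d,g,i,j,k} U245={d,g,i,j,k} U345={d,g,i,j,k}
  U1234={j,k} U1235={j,k} U1245={j,k} U1345={j,k} U2345={d,g,i,j,k}
  U12345={j,k}
components per intersection:
  U1: {h,j} {k}
  U2: {a,d,e,f,g,i,j,k} {c}
  U3: {b,d,e,g,h,i,j,k}
  U4: {b,d,g,h,j} {i} {k}
  U5: {d,g} {f,k} {i} {j}
  U12: {j} {k}
  U13: {h,j} {k}
  U14: {h,j} {k}
  U15: {j} {k}
  U23: {d,e,g,i,k} {j}
  U24: {d,g} {i} {j} {k}
  U25: {d,g} {f,k} {i} {j}
  U34: {b,d,g,h,j} {i} {k}
  U35: {d,g} {i} {j} {k}
  U45: {d,g} {i} {j} {k}
  U123: {j} {k}
  U124: {j} {k}
  U125: {j} {k}
  U134: {h,j} {k}
  U135: {j} {k}
  U145: {j} {k}
  U234: {d,g} {i} {j} {k}
  U235: {d,g} {i} {j} {k}
  U245: {d,g} {i} {j} {k}
  U345: {d,g} {i} {j} {k}
  U1234: {j} {k}
  U1235: {j} {k}
  U1245: {j} {k}
  U1345: {j} {k}
  U2345: {d,g} {i} {j} {k}
  U12345: {j} {k}
C dims 12,29,28,12; δ0: rk 10, SNF 1^10; δ1: rk 18, SNF 1^18; δ2: rk 10, SNF 1^10
degree 0: 12−10−0 = 2 → Ȟ^0 ≅ Z^2
degree 1: 29−18−10 = 1 → Ȟ^1 ≅ Z
degree 2: 28−10−18 = 0 → Ȟ^2 ≅ 0

Ȟ^0(U;F) ≅ Z^2, Ȟ^1(U;F) ≅ Z, Ȟ^2(U;F) ≅ 0


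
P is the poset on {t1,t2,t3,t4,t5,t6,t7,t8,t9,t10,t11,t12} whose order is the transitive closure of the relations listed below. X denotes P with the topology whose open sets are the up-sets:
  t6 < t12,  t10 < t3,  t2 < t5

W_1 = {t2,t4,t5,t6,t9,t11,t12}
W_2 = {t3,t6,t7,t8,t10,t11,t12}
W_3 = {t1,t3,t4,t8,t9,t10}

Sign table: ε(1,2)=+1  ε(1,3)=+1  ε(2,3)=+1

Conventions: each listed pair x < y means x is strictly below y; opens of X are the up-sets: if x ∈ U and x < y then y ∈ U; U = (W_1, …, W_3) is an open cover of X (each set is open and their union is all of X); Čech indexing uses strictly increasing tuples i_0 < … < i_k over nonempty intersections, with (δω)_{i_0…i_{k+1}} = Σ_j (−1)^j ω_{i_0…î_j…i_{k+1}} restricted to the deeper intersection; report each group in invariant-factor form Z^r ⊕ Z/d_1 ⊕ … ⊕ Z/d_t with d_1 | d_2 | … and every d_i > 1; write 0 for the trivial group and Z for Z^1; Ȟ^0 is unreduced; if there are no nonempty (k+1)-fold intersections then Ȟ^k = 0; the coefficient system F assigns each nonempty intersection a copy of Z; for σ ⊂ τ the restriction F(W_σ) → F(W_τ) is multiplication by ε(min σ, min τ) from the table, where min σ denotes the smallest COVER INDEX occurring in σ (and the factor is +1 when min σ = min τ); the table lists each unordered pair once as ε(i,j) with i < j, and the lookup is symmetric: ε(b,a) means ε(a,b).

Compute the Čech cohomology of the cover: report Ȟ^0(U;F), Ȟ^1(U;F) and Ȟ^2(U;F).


Ȟ^0 = Z,  Ȟ^1 = Z,  Ȟ^2 = 0

cover nerve:
  W12={t6,t11,t12} W13={t4,t9} W23={t3,t8,t10}
C dims 3,3; δ0: rk 2, SNF 1^2
Ȟ^0: (3−2)−0=1 ⇒ Z
Ȟ^1: (3−0)−2=1 ⇒ Z
Ȟ^2: (0−0)−0=0 ⇒ 0


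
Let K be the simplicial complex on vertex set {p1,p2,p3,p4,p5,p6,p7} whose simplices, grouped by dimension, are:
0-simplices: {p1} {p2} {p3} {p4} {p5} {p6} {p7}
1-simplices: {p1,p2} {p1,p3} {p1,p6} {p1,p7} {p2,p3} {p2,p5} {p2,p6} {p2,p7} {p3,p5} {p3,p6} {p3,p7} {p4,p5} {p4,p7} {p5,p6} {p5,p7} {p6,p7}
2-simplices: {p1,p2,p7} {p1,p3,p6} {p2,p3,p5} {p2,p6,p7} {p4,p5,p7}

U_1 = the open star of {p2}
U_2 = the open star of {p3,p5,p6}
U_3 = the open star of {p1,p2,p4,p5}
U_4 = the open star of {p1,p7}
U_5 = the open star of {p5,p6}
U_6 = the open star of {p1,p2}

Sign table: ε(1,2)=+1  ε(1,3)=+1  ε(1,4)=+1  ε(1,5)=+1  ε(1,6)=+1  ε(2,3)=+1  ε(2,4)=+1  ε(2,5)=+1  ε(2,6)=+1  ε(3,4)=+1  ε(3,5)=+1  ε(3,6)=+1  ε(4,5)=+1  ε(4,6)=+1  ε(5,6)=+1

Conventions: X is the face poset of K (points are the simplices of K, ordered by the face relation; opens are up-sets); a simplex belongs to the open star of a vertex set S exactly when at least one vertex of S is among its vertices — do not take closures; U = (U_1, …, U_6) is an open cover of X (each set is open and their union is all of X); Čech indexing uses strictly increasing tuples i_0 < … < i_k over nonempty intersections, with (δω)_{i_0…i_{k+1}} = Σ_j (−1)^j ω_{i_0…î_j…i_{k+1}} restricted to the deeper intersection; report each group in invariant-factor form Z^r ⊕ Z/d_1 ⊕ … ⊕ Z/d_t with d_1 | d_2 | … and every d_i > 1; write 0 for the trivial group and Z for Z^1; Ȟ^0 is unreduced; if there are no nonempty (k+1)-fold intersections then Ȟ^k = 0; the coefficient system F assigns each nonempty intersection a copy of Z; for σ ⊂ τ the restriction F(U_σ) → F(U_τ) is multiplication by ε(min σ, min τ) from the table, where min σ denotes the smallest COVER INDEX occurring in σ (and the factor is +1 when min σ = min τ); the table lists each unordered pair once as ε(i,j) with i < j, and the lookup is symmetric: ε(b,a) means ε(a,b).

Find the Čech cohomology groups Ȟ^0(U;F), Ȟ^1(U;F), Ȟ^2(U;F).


Ȟ^0(U;F) ≅ Z,  Ȟ^1(U;F) ≅ 0,  Ȟ^2(U;F) ≅ 0

nonempty overlaps:
  U1={{p2},{p1,p2},{p2,p3},{p2,p5},{p2,p6},{p2,p7},{p1,p2,p7},{p2,p3,p5},{p2,p6,p7}} U2={{p3},{p5},{p6},{p1,p3},{p1,p6},{p2,p3},{p2,p5},{p2,p6},{p3,p5},{p3,p6},{p3,p7},{p4,p5},{p5,p6},{p5,p7},{p6,p7},{p1,p3,p6},{p2,p3,p5},{p2,p6,p7},{p4,p5,p7}} U3={{p1},{p2},{p4},{p5},{p1,p2},{p1,p3},{p1,p6},{p1,p7},{p2,p3},{p2,p5},{p2,p6},{p2,p7},{p3,p5},{p4,p5},{p4,p7},{p5,p6},{p5,p7},{p1,p2,p7},{p1,p3,p6},{p2,p3,p5},{p2,p6,p7},{p4,p5,p7}} U4={{p1},{p7},{p1,p2},{p1,p3},{p1,p6},{p1,p7},{p2,p7},{p3,p7},{p4,p7},{p5,p7},{p6,p7},{p1,p2,p7},{p1,p3,p6},{p2,p6,p7},{p4,p5,p7}} U5={{p5},{p6},{p1,p6},{p2,p5},{p2,p6},{p3,p5},{p3,p6},{p4,p5},{p5,p6},{p5,p7},{p6,p7},{p1,p3,p6},{p2,p3,p5},{p2,p6,p7},{p4,p5,p7}} U6={{p1},{p2},{p1,p2},{p1,p3},{p1,p6},{p1,p7},{p2,p3},{p2,p5},{p2,p6},{p2,p7},{p1,p2,p7},{p1,p3,p6},{p2,p3,p5},{p2,p6,p7}}
  U12={{p2,p3},{p2,p5},{p2,p6},{p2,p3,p5},{p2,p6,p7}} U13={{p2},{p1,p2},{p2,p3},{p2,p5},{p2,p6},{p2,p7},{p1,p2,p7},{p2,p3,p5},{p2,p6,p7}} U14={{p1,p2},{p2,p7},{p1,p2,p7},{p2,p6,p7}} U15={{p2,p5},{p2,p6},{p2,p3,p5},{p2,p6,p7}} U16={{p2},{p1,p2},{p2,p3},{p2,p5},{p2,p6},{p2,p7},{p1,p2,p7},{p2,p3,p5},{p2,p6,p7}} U23={{p5},{p1,p3},{p1,p6},{p2,p3},{p2,p5},{p2,p6},{p3,p5},{p4,p5},{p5,p6},{p5,p7},{p1,p3,p6},{p2,p3,p5},{p2,p6,p7},{p4,p5,p7}} U24={{p1,p3},{p1,p6},{p3,p7},{p5,p7},{p6,p7},{p1,p3,p6},{p2,p6,p7},{p4,p5,p7}} U25={{p5},{p6},{p1,p6},{p2,p5},{p2,p6},{p3,p5},{p3,p6},{p4,p5},{p5,p6},{p5,p7},{p6,p7},{p1,p3,p6},{p2,p3,p5},{p2,p6,p7},{p4,p5,p7}} U26={{p1,p3},{p1,p6},{p2,p3},{p2,p5},{p2,p6},{p1,p3,p6},{p2,p3,p5},{p2,p6,p7}} U34={{p1},{p1,p2},{p1,p3},{p1,p6},{p1,p7},{p2,p7},{p4,p7},{p5,p7},{p1,p2,p7},{p1,p3,p6},{p2,p6,p7},{p4,p5,p7}} U35={{p5},{p1,p6},{p2,p5},{p2,p6},{p3,p5},{p4,p5},{p5,p6},{p5,p7},{p1,p3,p6},{p2,p3,p5},{p2,p6,p7},{p4,p5,p7}} U36={{p1},{p2},{p1,p2},{p1,p3},{p1,p6},{p1,p7},{p2,p3},{p2,p5},{p2,p6},{p2,p7},{p1,p2,p7},{p1,p3,p6},{p2,p3,p5},{p2,p6,p7}} U45={{p1,p6},{p5,p7},{p6,p7},{p1,p3,p6},{p2,p6,p7},{p4,p5,p7}} U46={{p1},{p1,p2},{p1,p3},{p1,p6},{p1,p7},{p2,p7},{p1,p2,p7},{p1,p3,p6},{p2,p6,p7}} U56={{p1,p6},{p2,p5},{p2,p6},{p1,p3,p6},{p2,p3,p5},{p2,p6,p7}}
  U123={{p2,p3},{p2,p5},{p2,p6},{p2,p3,p5},{p2,p6,p7}} U124={{p2,p6,p7}} U125={{p2,p5},{p2,p6},{p2,p3,p5},{p2,p6,p7}} U126={{p2,p3},{p2,p5},{p2,p6},{p2,p3,p5},{p2,p6,p7}} U134={{p1,p2},{p2,p7},{p1,p2,p7},{p2,p6,p7}} U135={{p2,p5},{p2,p6},{p2,p3,p5},{p2,p6,p7}} U136={{p2},{p1,p2},{p2,p3},{p2,p5},{p2,p6},{p2,p7},{p1,p2,p7},{p2,p3,p5},{p2,p6,p7}} U145={{p2,p6,p7}} U146={{p1,p2},{p2,p7},{p1,p2,p7},{p2,p6,p7}} U156={{p2,p5},{p2,p6},{p2,p3,p5},{p2,p6,p7}} U234={{p1,p3},{p1,p6},{p5,p7},{p1,p3,p6},{p2,p6,p7},{p4,p5,p7}} U235={{p5},{p1,p6},{p2,p5},{p2,p6},{p3,p5},{p4,p5},{p5,p6},{p5,p7},{p1,p3,p6},{p2,p3,p5},{p2,p6,p7},{p4,p5,p7}} U236={{p1,p3},{p1,p6},{p2,p3},{p2,p5},{p2,p6},{p1,p3,p6},{p2,p3,p5},{p2,p6,p7}} U245={{p1,p6},{p5,p7},{p6,p7},{p1,p3,p6},{p2,p6,p7},{p4,p5,p7}} U246={{p1,p3},{p1,p6},{p1,p3,p6},{p2,p6,p7}} U256={{p1,p6},{p2,p5},{p2,p6},{p1,p3,p6},{p2,p3,p5},{p2,p6,p7}} U345={{p1,p6},{p5,p7},{p1,p3,p6},{p2,p6,p7},{p4,p5,p7}} U346={{p1},{p1,p2},{p1,p3},{p1,p6},{p1,p7},{p2,p7},{p1,p2,p7},{p1,p3,p6},{p2,p6,p7}} U356={{p1,p6},{p2,p5},{p2,p6},{p1,p3,p6},{p2,p3,p5},{p2,p6,p7}} U456={{p1,p6},{p1,p3,p6},{p2,p6,p7}}
  U1234={{p2,p6,p7}} U1235={{p2,p5},{p2,p6},{p2,p3,p5},{p2,p6,p7}} U1236={{p2,p3},{p2,p5},{p2,p6},{p2,p3,p5},{p2,p6,p7}} U1245={{p2,p6,p7}} U1246={{p2,p6,p7}} U1256={{p2,p5},{p2,p6},{p2,p3,p5},{p2,p6,p7}} U1345={{p2,p6,p7}} U1346={{p1,p2},{p2,p7},{p1,p2,p7},{p2,p6,p7}} U1356={{p2,p5},{p2,p6},{p2,p3,p5},{p2,p6,p7}} U1456={{p2,p6,p7}} U2345={{p1,p6},{p5,p7},{p1,p3,p6},{p2,p6,p7},{p4,p5,p7}} U2346={{p1,p3},{p1,p6},{p1,p3,p6},{p2,p6,p7}} U2356={{p1,p6},{p2,p5},{p2,p6},{p1,p3,p6},{p2,p3,p5},{p2,p6,p7}} U2456={{p1,p6},{p1,p3,p6},{p2,p6,p7}} U3456={{p1,p6},{p1,p3,p6},{p2,p6,p7}}
  U12345={{p2,p6,p7}} U12346={{p2,p6,p7}} U12356={{p2,p5},{p2,p6},{p2,p3,p5},{p2,p6,p7}} U12456={{p2,p6,p7}} U13456={{p2,p6,p7}} U23456={{p1,p6},{p1,p3,p6},{p2,p6,p7}}
  U123456={{p2,p6,p7}}
C dims 6,15,20,15; δ0: rk 5, SNF 1^5; δ1: rk 10, SNF 1^10; δ2: rk 10, SNF 1^10
degree 0: 6−5−0 = 1 → Ȟ^0 ≅ Z
degree 1: 15−10−5 = 0 → Ȟ^1 ≅ 0
degree 2: 20−10−10 = 0 → Ȟ^2 ≅ 0


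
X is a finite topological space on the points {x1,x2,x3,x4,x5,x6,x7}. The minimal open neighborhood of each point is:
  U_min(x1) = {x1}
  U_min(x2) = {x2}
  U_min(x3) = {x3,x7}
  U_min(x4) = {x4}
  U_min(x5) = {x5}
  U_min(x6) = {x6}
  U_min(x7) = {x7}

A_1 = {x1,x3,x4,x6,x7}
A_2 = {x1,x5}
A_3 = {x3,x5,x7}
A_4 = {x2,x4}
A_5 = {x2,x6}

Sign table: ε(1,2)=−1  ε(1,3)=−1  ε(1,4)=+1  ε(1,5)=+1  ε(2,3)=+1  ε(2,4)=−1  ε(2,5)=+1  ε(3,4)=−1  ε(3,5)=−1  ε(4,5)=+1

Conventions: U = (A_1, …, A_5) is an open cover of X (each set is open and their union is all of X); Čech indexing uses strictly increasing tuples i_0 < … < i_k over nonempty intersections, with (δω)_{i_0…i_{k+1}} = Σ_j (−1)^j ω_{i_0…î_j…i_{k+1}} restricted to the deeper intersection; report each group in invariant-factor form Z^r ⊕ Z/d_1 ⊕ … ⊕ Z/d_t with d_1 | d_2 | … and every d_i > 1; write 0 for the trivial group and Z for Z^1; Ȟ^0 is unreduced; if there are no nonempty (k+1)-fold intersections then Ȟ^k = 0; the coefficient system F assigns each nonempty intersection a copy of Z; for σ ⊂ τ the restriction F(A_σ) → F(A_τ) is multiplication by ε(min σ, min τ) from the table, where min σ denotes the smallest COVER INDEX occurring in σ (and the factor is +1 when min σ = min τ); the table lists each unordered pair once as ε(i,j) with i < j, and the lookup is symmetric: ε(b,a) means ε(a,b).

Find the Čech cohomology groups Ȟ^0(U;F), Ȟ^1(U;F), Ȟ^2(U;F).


Ȟ^0(U;F) ≅ Z,  Ȟ^1(U;F) ≅ Z^2,  Ȟ^2(U;F) ≅ 0

cover nerve:
  A12={x1} A13={x3,x7} A14={x4} A15={x6} A23={x5} A45={x2}
C dims 5,6; δ0: rk 4, SNF 1^4
Ȟ^0: (5−4)−0=1 ⇒ Z
Ȟ^1: (6−0)−4=2 ⇒ Z^2
Ȟ^2: (0−0)−0=0 ⇒ 0


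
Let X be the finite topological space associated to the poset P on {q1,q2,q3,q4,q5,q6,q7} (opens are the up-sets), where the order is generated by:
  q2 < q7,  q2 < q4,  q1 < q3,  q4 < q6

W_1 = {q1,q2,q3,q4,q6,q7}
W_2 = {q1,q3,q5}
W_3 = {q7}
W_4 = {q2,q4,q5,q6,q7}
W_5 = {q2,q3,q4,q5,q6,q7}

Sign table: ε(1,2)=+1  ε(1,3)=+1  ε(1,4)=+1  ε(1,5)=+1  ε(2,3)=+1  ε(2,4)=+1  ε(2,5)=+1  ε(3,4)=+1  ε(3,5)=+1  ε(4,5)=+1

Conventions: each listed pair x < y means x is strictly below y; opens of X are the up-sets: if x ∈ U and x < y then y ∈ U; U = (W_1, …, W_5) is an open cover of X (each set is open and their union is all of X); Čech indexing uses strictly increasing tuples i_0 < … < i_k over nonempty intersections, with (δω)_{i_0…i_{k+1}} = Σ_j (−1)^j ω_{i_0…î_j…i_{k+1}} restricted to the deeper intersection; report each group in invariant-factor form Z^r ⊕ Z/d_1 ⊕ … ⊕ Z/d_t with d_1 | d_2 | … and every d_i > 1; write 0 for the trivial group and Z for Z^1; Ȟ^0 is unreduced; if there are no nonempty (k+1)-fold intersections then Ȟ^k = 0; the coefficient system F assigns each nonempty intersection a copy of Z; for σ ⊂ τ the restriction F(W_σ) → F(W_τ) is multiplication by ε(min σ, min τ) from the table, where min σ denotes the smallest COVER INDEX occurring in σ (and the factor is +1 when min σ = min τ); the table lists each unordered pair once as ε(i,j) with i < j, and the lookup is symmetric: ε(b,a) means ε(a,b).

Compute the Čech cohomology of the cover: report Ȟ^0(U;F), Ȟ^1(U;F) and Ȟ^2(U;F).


nonempty intersections:
  W12={q1,q3} W13={q7} W14={q2,q4,q6,q7} W15={q2,q3,q4,q6,q7} W24={q5} W25={q3,q5} W34={q7} W35={q7} W45={q2,q4,q5,q6,q7}
  W125={q3} W134={q7} W135={q7} W145={q2,q4,q6,q7} W245={q5} W345={q7}
  W1345={q7}
C dims 5,9,6,1; δ0: rk 4, SNF 1^4; δ1: rk 5, SNF 1^5; δ2: rk 1, SNF 1^1
Ȟ^0: (5−4)−0=1 ⇒ Z
Ȟ^1: (9−5)−4=0 ⇒ 0
Ȟ^2: (6−1)−5=0 ⇒ 0

Ȟ^0 ≅ Z, Ȟ^1 ≅ 0 and Ȟ^2 ≅ 0
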